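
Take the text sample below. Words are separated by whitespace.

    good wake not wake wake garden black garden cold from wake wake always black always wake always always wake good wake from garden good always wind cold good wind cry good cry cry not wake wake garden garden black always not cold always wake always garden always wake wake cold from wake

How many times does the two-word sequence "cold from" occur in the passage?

Scanning the 51 overlapping bigram windows for "cold from":
  position 9–10: cold from
  position 50–51: cold from

2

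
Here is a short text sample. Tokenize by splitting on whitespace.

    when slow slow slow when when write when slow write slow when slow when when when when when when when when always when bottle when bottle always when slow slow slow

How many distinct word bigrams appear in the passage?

31 tokens → 30 bigram windows in total.
Repeated bigrams (each contributes count−1 duplicates):
  when when: 8
  slow slow: 4
  when slow: 4
  slow when: 3
  always when: 2
  when bottle: 2
17 duplicate windows → 30 − 17 = 13 distinct.

13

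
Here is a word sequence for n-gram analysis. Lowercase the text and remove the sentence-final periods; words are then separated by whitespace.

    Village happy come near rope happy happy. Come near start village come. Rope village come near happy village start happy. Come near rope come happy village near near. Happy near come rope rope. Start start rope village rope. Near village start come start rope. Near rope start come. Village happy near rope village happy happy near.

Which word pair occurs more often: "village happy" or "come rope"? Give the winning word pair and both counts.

"village happy" (3 vs 2)

"village happy": 3 occurrences
"come rope": 2 occurrences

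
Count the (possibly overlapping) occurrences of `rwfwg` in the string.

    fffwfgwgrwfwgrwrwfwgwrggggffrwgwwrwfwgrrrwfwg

Sliding a length-5 window over the 45 characters (41 positions):
  position 9–13: rwfwg
  position 16–20: rwfwg
  position 34–38: rwfwg
  position 41–45: rwfwg

4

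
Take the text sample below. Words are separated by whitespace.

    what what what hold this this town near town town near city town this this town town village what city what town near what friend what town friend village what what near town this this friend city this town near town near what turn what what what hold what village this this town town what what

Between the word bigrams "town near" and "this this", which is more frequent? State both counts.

"town near": 5 occurrences
"this this": 4 occurrences

"town near" (5 vs 4)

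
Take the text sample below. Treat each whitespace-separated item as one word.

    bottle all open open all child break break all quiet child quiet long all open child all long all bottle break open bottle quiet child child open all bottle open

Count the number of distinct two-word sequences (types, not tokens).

30 tokens → 29 bigram windows in total.
Repeated bigrams (each contributes count−1 duplicates):
  all bottle: 2
  all open: 2
  long all: 2
  open all: 2
  quiet child: 2
5 duplicate windows → 29 − 5 = 24 distinct.

24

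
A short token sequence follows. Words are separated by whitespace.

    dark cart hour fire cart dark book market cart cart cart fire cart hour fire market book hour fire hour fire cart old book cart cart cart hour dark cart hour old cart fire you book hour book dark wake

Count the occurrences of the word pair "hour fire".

4

Scanning the 39 overlapping bigram windows for "hour fire":
  position 3–4: hour fire
  position 14–15: hour fire
  position 18–19: hour fire
  position 20–21: hour fire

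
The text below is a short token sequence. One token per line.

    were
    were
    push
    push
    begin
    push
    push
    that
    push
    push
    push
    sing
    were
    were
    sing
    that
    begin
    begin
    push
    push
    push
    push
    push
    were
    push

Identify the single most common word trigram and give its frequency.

Trigram frequencies (highest first):
  push push push: 4
  begin push push: 2
  were were push: 1
  were push push: 1
  push push begin: 1
  push begin push: 1
  … (13 more, each ≤ 1)

"push push push", 4 times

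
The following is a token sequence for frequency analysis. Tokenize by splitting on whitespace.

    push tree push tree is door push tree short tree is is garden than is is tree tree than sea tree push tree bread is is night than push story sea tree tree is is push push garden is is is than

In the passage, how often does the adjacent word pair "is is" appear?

Scanning the 41 overlapping bigram windows for "is is":
  position 11–12: is is
  position 15–16: is is
  position 25–26: is is
  position 34–35: is is
  position 39–40: is is
  position 40–41: is is

6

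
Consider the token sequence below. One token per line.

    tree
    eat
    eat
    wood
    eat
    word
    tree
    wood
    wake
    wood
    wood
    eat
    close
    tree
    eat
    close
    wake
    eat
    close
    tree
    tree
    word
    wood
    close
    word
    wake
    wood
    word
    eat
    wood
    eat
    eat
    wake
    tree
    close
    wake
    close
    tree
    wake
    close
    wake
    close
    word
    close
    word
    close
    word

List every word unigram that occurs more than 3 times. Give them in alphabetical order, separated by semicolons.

Unigram counts meeting the condition (more than 3 times):
  close: 10
  eat: 9
  tree: 7
  wake: 7
  wood: 7
  word: 7

close; eat; tree; wake; wood; word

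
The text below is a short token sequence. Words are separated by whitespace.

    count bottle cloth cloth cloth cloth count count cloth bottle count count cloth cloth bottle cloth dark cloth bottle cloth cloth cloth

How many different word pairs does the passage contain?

10

22 tokens → 21 bigram windows in total.
Repeated bigrams (each contributes count−1 duplicates):
  cloth cloth: 6
  bottle cloth: 3
  cloth bottle: 3
  count cloth: 2
  count count: 2
11 duplicate windows → 21 − 11 = 10 distinct.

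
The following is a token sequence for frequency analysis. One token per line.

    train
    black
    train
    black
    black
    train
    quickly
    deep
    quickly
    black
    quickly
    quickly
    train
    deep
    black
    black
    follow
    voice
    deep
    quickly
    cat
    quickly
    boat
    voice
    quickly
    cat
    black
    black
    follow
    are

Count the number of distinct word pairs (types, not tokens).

22

30 tokens → 29 bigram windows in total.
Repeated bigrams (each contributes count−1 duplicates):
  black black: 3
  black follow: 2
  black train: 2
  deep quickly: 2
  quickly cat: 2
  train black: 2
7 duplicate windows → 29 − 7 = 22 distinct.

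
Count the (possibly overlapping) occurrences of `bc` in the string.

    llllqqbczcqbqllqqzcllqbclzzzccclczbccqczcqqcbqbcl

4

Sliding a length-2 window over the 49 characters (48 positions):
  position 7–8: bc
  position 23–24: bc
  position 35–36: bc
  position 47–48: bc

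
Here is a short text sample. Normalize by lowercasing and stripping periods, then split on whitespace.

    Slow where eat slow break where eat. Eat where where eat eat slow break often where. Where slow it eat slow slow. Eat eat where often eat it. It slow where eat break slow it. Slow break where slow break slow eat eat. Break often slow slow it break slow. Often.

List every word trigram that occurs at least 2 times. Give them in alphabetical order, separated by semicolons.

Trigram counts meeting the condition (at least 2 times):
  eat eat where: 2
  eat slow break: 2
  slow break where: 2
  slow eat eat: 2
  slow where eat: 2
  where eat eat: 2

eat eat where; eat slow break; slow break where; slow eat eat; slow where eat; where eat eat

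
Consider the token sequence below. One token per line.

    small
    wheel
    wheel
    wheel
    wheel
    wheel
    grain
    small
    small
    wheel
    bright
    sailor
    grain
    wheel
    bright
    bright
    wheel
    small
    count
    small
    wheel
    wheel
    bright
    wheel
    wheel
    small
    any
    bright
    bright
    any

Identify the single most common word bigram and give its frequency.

Bigram frequencies (highest first):
  wheel wheel: 6
  small wheel: 3
  wheel bright: 3
  bright bright: 2
  bright wheel: 2
  wheel small: 2
  … (11 more, each ≤ 1)

"wheel wheel", 6 times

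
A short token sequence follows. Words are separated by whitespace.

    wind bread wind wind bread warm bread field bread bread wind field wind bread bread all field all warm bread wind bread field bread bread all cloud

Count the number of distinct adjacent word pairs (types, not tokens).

15

27 tokens → 26 bigram windows in total.
Repeated bigrams (each contributes count−1 duplicates):
  wind bread: 4
  bread bread: 3
  bread wind: 3
  bread all: 2
  bread field: 2
  field bread: 2
  warm bread: 2
11 duplicate windows → 26 − 11 = 15 distinct.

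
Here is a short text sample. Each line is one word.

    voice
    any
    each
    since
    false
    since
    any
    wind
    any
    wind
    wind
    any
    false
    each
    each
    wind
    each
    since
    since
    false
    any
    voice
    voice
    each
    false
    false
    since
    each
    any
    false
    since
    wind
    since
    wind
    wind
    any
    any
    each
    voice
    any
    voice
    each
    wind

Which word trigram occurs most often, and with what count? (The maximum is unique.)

Trigram frequencies (highest first):
  wind wind any: 2
  voice any each: 1
  any each since: 1
  each since false: 1
  since false since: 1
  false since any: 1
  … (34 more, each ≤ 1)

"wind wind any", 2 times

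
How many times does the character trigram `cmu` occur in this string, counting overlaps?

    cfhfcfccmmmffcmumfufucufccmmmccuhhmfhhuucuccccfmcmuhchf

Sliding a length-3 window over the 55 characters (53 positions):
  position 14–16: cmu
  position 49–51: cmu

2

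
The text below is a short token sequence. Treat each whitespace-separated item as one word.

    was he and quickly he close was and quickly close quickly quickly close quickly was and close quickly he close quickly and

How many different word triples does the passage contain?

22 tokens → 20 trigram windows in total.
Repeated trigrams (each contributes count−1 duplicates):
  quickly close quickly: 2
  quickly he close: 2
2 duplicate windows → 20 − 2 = 18 distinct.

18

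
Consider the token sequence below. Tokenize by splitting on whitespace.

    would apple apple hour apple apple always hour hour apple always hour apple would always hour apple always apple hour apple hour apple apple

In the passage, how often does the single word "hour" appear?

7

Scanning the 24 tokens for "hour":
  position 4: hour
  position 8: hour
  position 9: hour
  position 12: hour
  position 16: hour
  position 20: hour
  position 22: hour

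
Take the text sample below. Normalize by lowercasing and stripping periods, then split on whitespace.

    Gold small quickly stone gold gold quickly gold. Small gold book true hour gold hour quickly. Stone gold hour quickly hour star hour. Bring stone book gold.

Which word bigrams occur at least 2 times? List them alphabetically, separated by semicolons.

Bigram counts meeting the condition (at least 2 times):
  gold hour: 2
  gold small: 2
  hour quickly: 2
  quickly stone: 2
  stone gold: 2

gold hour; gold small; hour quickly; quickly stone; stone gold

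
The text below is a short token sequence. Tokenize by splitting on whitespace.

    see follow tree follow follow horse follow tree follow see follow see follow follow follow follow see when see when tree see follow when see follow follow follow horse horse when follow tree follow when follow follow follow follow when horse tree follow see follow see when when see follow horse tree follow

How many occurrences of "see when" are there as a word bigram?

3

Scanning the 52 overlapping bigram windows for "see when":
  position 17–18: see when
  position 19–20: see when
  position 46–47: see when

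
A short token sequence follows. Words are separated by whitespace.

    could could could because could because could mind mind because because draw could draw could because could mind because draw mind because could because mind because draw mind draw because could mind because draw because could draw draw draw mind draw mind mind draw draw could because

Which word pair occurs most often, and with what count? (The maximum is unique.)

"because could", 6 times

Bigram frequencies (highest first):
  because could: 6
  could because: 5
  mind because: 5
  because draw: 4
  draw mind: 4
  could mind: 3
  … (9 more, each ≤ 3)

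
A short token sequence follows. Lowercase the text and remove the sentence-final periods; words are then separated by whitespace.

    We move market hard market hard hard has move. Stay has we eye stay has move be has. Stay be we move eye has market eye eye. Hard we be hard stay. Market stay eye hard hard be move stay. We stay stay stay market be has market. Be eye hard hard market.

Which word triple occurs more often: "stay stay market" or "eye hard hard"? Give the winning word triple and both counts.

"eye hard hard" (2 vs 1)

"stay stay market": 1 occurrence
"eye hard hard": 2 occurrences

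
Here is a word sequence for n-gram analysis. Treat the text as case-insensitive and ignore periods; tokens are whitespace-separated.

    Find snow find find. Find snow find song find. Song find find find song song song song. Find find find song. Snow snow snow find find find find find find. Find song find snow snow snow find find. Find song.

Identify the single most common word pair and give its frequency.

Bigram frequencies (highest first):
  find find: 14
  find song: 6
  snow find: 4
  song find: 4
  snow snow: 4
  find snow: 3
  … (2 more, each ≤ 3)

"find find", 14 times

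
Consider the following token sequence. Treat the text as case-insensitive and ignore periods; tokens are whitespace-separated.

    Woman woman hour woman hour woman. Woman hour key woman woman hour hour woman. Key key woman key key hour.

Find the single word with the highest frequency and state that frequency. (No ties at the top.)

"woman", 9 times

Unigram frequencies (highest first):
  woman: 9
  hour: 6
  key: 5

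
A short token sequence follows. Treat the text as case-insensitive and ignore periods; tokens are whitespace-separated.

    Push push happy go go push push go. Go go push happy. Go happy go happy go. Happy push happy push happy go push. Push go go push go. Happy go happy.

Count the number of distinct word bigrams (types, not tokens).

8

32 tokens → 31 bigram windows in total.
Repeated bigrams (each contributes count−1 duplicates):
  happy go: 6
  go happy: 5
  go go: 4
  go push: 4
  push happy: 4
  push go: 3
  push push: 3
  happy push: 2
23 duplicate windows → 31 − 23 = 8 distinct.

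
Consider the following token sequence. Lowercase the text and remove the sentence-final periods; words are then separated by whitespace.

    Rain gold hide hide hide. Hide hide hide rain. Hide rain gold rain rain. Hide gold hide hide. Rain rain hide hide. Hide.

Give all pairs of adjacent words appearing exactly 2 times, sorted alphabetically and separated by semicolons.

Bigram counts meeting the condition (exactly 2 times):
  gold hide: 2
  rain gold: 2
  rain rain: 2

gold hide; rain gold; rain rain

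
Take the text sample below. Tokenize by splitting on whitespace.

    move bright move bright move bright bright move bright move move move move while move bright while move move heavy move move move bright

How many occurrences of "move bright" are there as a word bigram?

Scanning the 23 overlapping bigram windows for "move bright":
  position 1–2: move bright
  position 3–4: move bright
  position 5–6: move bright
  position 8–9: move bright
  position 15–16: move bright
  position 23–24: move bright

6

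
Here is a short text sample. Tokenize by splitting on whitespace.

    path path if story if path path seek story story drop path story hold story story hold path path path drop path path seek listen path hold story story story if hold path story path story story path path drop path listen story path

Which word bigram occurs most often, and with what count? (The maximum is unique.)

"path path", 6 times

Bigram frequencies (highest first):
  path path: 6
  story story: 5
  drop path: 3
  path story: 3
  story path: 3
  story if: 2
  … (16 more, each ≤ 2)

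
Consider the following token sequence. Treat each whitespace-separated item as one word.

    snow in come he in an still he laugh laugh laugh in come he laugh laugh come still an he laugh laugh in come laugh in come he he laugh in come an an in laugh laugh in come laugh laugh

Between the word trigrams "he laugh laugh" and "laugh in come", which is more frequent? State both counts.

"he laugh laugh": 3 occurrences
"laugh in come": 5 occurrences

"laugh in come" (5 vs 3)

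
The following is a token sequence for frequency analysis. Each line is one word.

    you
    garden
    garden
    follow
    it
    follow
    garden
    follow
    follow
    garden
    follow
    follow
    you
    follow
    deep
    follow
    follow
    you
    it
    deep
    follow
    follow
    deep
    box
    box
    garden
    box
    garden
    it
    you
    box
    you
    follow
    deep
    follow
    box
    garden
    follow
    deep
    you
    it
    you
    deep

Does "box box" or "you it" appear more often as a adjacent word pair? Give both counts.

"box box": 1 occurrence
"you it": 2 occurrences

"you it" (2 vs 1)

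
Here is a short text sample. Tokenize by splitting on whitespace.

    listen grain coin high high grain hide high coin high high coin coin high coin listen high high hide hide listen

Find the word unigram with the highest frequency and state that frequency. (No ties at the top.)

"high", 8 times

Unigram frequencies (highest first):
  high: 8
  coin: 5
  listen: 3
  hide: 3
  grain: 2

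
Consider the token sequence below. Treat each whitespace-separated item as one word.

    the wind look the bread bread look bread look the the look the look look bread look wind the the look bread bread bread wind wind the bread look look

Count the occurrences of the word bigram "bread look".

4

Scanning the 29 overlapping bigram windows for "bread look":
  position 6–7: bread look
  position 8–9: bread look
  position 16–17: bread look
  position 28–29: bread look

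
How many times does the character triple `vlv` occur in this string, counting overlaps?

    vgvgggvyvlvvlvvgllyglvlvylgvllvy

Sliding a length-3 window over the 32 characters (30 positions):
  position 9–11: vlv
  position 12–14: vlv
  position 22–24: vlv

3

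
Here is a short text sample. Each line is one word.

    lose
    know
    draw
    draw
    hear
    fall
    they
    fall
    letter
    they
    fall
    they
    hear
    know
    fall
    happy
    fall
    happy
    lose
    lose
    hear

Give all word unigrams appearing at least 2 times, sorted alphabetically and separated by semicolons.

Unigram counts meeting the condition (at least 2 times):
  draw: 2
  fall: 5
  happy: 2
  hear: 3
  know: 2
  lose: 3
  they: 3

draw; fall; happy; hear; know; lose; they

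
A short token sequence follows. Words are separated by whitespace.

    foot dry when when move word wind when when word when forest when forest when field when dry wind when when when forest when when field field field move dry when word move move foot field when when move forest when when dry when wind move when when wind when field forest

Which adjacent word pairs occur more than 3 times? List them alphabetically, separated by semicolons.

Bigram counts meeting the condition (more than 3 times):
  forest when: 4
  when when: 8

forest when; when when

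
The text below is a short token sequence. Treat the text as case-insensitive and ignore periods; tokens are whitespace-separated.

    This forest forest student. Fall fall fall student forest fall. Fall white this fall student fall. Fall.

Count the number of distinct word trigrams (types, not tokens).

14

17 tokens → 15 trigram windows in total.
Repeated trigrams (each contributes count−1 duplicates):
  student fall fall: 2
1 duplicate windows → 15 − 1 = 14 distinct.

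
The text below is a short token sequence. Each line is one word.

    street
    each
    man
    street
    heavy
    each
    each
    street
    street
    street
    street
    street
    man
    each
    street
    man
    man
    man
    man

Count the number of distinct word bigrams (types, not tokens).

19 tokens → 18 bigram windows in total.
Repeated bigrams (each contributes count−1 duplicates):
  street street: 4
  man man: 3
  each street: 2
  street man: 2
7 duplicate windows → 18 − 7 = 11 distinct.

11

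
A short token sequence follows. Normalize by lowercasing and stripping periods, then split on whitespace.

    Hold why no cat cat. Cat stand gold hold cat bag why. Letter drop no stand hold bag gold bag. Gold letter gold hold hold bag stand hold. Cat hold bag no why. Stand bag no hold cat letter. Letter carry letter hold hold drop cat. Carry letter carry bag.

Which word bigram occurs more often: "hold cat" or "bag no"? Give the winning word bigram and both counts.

"hold cat" (3 vs 2)

"hold cat": 3 occurrences
"bag no": 2 occurrences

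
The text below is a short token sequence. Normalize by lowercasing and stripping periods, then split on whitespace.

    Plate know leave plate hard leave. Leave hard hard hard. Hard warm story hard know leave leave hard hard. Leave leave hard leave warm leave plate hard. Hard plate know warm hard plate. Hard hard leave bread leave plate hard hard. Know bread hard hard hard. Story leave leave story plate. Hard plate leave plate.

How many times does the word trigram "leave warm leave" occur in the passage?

1

Scanning the 53 overlapping trigram windows for "leave warm leave":
  position 23–25: leave warm leave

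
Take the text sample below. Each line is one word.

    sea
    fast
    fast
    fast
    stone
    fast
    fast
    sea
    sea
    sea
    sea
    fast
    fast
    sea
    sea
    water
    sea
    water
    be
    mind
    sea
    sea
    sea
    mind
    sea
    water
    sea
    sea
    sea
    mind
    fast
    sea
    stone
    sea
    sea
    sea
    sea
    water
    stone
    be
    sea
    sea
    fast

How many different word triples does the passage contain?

29

43 tokens → 41 trigram windows in total.
Repeated trigrams (each contributes count−1 duplicates):
  sea sea sea: 6
  fast fast sea: 2
  fast sea sea: 2
  sea fast fast: 2
  sea sea fast: 2
  sea sea mind: 2
  sea sea water: 2
  sea water sea: 2
12 duplicate windows → 41 − 12 = 29 distinct.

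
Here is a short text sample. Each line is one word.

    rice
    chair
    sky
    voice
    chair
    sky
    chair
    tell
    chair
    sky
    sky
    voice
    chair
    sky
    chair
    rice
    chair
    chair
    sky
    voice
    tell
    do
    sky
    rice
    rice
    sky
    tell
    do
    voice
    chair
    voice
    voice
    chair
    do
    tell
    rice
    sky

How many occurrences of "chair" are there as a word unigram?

Scanning the 37 tokens for "chair":
  position 2: chair
  position 5: chair
  position 7: chair
  position 9: chair
  position 13: chair
  position 15: chair
  position 17: chair
  position 18: chair
  position 30: chair
  position 33: chair

10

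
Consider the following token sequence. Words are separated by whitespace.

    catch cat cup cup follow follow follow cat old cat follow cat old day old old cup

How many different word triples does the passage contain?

17 tokens → 15 trigram windows in total.
Repeated trigrams (each contributes count−1 duplicates):
  follow cat old: 2
1 duplicate windows → 15 − 1 = 14 distinct.

14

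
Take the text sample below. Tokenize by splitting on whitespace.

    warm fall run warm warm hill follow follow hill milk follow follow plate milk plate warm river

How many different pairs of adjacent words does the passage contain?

17 tokens → 16 bigram windows in total.
Repeated bigrams (each contributes count−1 duplicates):
  follow follow: 2
1 duplicate windows → 16 − 1 = 15 distinct.

15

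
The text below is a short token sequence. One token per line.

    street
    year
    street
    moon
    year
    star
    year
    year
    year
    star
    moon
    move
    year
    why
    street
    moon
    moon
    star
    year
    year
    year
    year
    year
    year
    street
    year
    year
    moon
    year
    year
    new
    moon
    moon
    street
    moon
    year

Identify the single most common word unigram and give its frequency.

"year", 17 times

Unigram frequencies (highest first):
  year: 17
  moon: 8
  street: 5
  star: 3
  move: 1
  why: 1
  … (1 more, each ≤ 1)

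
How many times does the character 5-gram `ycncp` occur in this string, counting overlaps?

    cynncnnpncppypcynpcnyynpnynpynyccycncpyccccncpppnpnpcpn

1

Sliding a length-5 window over the 55 characters (51 positions):
  position 34–38: ycncp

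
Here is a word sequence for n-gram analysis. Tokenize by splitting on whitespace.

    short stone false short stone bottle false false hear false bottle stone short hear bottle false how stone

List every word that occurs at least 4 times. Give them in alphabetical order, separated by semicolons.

Unigram counts meeting the condition (at least 4 times):
  false: 5
  stone: 4

false; stone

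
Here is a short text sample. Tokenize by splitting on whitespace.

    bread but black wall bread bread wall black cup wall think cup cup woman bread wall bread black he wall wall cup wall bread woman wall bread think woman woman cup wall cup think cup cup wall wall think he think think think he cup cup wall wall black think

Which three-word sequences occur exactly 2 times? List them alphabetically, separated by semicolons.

cup cup wall; cup wall wall; think cup cup

Trigram counts meeting the condition (exactly 2 times):
  cup cup wall: 2
  cup wall wall: 2
  think cup cup: 2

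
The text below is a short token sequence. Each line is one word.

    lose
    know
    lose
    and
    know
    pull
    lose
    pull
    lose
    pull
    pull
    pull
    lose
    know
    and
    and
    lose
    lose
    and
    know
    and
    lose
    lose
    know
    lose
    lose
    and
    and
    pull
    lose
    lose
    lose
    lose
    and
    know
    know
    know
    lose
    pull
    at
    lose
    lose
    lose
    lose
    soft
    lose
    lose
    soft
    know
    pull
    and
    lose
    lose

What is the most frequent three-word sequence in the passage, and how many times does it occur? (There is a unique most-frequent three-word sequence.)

"lose lose lose", 4 times

Trigram frequencies (highest first):
  lose lose lose: 4
  lose and know: 3
  and lose lose: 3
  lose lose and: 3
  lose know lose: 2
  pull lose pull: 2
  … (33 more, each ≤ 2)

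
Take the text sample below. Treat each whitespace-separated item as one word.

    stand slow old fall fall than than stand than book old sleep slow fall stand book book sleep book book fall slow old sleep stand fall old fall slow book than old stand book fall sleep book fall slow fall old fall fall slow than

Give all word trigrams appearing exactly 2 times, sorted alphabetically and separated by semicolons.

Trigram counts meeting the condition (exactly 2 times):
  book fall slow: 2
  fall old fall: 2
  old fall fall: 2

book fall slow; fall old fall; old fall fall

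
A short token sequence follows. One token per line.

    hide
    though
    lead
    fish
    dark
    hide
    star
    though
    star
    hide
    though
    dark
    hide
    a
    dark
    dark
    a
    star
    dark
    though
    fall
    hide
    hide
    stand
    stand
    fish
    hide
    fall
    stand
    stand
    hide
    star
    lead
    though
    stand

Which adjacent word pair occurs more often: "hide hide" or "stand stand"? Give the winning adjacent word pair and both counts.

"stand stand" (2 vs 1)

"hide hide": 1 occurrence
"stand stand": 2 occurrences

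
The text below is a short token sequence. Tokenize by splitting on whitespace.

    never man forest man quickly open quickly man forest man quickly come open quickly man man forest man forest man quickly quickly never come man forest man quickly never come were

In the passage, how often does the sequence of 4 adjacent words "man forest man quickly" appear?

Scanning the 28 overlapping 4-gram windows for "man forest man quickly":
  position 2–5: man forest man quickly
  position 8–11: man forest man quickly
  position 18–21: man forest man quickly
  position 25–28: man forest man quickly

4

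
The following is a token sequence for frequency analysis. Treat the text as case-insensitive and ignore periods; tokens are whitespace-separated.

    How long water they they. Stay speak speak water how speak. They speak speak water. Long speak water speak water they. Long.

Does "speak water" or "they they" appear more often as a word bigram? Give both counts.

"speak water" (4 vs 1)

"speak water": 4 occurrences
"they they": 1 occurrence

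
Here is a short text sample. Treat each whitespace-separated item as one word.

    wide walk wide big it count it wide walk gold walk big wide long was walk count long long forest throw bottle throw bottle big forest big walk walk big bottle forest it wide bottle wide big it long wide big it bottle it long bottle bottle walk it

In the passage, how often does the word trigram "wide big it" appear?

3

Scanning the 47 overlapping trigram windows for "wide big it":
  position 3–5: wide big it
  position 36–38: wide big it
  position 40–42: wide big it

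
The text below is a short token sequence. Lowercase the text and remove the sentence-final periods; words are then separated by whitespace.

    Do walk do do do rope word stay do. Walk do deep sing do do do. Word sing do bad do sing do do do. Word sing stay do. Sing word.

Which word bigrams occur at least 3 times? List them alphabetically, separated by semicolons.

Bigram counts meeting the condition (at least 3 times):
  do do: 6
  sing do: 3

do do; sing do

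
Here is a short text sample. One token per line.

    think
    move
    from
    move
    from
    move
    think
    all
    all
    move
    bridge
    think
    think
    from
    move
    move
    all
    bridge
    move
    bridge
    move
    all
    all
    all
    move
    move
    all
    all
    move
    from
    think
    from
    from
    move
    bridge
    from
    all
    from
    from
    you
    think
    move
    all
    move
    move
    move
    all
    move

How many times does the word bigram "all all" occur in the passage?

Scanning the 47 overlapping bigram windows for "all all":
  position 8–9: all all
  position 22–23: all all
  position 23–24: all all
  position 27–28: all all

4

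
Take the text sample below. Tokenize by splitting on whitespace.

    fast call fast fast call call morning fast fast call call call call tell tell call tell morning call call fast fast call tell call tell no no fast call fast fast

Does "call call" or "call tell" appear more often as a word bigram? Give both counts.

"call call": 5 occurrences
"call tell": 4 occurrences

"call call" (5 vs 4)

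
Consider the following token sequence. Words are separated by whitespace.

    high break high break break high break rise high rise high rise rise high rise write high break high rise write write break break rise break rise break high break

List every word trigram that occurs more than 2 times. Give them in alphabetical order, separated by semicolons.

Trigram counts meeting the condition (more than 2 times):
  break high break: 3
  rise high rise: 3

break high break; rise high rise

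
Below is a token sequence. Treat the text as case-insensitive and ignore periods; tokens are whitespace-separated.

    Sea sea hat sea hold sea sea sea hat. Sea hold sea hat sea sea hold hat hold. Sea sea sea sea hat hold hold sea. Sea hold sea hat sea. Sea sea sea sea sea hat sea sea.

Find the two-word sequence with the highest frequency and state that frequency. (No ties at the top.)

"sea sea", 14 times

Bigram frequencies (highest first):
  sea sea: 14
  sea hat: 6
  hat sea: 5
  hold sea: 5
  sea hold: 4
  hat hold: 2
  … (2 more, each ≤ 1)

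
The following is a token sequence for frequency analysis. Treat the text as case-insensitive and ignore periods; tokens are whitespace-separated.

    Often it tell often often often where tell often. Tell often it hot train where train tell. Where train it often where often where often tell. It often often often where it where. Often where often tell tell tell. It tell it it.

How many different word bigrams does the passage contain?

43 tokens → 42 bigram windows in total.
Repeated bigrams (each contributes count−1 duplicates):
  often where: 5
  often often: 4
  where often: 4
  often tell: 3
  tell it: 3
  tell often: 3
  it often: 2
  it tell: 2
  … (3 more repeated)
21 duplicate windows → 42 − 21 = 21 distinct.

21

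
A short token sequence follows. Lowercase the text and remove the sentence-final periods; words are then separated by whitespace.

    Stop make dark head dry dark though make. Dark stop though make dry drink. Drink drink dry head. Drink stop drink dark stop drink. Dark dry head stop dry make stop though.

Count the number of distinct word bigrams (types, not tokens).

23

32 tokens → 31 bigram windows in total.
Repeated bigrams (each contributes count−1 duplicates):
  dark stop: 2
  drink dark: 2
  drink drink: 2
  dry head: 2
  make dark: 2
  stop drink: 2
  stop though: 2
  though make: 2
8 duplicate windows → 31 − 8 = 23 distinct.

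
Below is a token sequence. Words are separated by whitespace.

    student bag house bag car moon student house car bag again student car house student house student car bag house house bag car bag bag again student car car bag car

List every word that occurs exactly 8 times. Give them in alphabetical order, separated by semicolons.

Unigram counts meeting the condition (exactly 8 times):
  bag: 8
  car: 8

bag; car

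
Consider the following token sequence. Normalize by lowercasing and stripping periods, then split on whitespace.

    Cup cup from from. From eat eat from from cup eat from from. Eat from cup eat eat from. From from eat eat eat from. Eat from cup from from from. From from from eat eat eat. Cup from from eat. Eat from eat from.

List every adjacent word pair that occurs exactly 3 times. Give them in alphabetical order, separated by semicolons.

Bigram counts meeting the condition (exactly 3 times):
  cup from: 3
  from cup: 3

cup from; from cup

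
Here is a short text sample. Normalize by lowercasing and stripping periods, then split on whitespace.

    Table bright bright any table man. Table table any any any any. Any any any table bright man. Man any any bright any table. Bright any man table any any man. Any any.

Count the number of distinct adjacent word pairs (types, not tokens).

14

33 tokens → 32 bigram windows in total.
Repeated bigrams (each contributes count−1 duplicates):
  any any: 9
  any table: 3
  bright any: 3
  table bright: 3
  any man: 2
  man any: 2
  man table: 2
  table any: 2
18 duplicate windows → 32 − 18 = 14 distinct.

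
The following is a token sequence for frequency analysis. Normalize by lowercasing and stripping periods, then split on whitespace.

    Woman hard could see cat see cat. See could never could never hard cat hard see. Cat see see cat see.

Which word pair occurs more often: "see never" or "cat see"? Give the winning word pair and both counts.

"cat see" (4 vs 0)

"see never": 0 occurrences
"cat see": 4 occurrences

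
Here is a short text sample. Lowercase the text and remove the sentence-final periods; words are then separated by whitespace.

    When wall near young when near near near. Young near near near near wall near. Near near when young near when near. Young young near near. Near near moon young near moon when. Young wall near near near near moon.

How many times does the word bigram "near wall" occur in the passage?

Scanning the 39 overlapping bigram windows for "near wall":
  position 13–14: near wall

1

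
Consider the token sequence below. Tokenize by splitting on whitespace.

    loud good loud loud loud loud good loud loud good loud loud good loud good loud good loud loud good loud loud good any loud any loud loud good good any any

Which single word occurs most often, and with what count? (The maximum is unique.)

"loud", 18 times

Unigram frequencies (highest first):
  loud: 18
  good: 10
  any: 4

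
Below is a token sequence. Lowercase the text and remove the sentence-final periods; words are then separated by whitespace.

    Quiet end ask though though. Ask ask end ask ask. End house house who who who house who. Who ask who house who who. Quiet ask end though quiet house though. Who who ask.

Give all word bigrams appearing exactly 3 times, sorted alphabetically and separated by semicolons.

ask end; house who

Bigram counts meeting the condition (exactly 3 times):
  ask end: 3
  house who: 3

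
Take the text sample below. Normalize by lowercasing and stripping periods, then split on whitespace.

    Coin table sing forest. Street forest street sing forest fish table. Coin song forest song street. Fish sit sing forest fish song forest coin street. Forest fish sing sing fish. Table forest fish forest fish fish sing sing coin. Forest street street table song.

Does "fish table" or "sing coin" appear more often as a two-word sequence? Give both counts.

"fish table" (2 vs 1)

"fish table": 2 occurrences
"sing coin": 1 occurrence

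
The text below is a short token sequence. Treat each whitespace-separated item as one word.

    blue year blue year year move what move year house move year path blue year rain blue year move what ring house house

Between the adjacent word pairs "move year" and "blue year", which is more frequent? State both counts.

"move year": 2 occurrences
"blue year": 4 occurrences

"blue year" (4 vs 2)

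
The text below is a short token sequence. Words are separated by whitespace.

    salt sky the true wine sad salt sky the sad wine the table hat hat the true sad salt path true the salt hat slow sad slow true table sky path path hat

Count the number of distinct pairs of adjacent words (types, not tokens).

28

33 tokens → 32 bigram windows in total.
Repeated bigrams (each contributes count−1 duplicates):
  sad salt: 2
  salt sky: 2
  sky the: 2
  the true: 2
4 duplicate windows → 32 − 4 = 28 distinct.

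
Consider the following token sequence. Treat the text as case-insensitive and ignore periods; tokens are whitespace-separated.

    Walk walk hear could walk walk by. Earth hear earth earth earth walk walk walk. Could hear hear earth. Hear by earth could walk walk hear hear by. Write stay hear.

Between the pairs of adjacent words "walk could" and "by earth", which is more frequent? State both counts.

"by earth" (2 vs 1)

"walk could": 1 occurrence
"by earth": 2 occurrences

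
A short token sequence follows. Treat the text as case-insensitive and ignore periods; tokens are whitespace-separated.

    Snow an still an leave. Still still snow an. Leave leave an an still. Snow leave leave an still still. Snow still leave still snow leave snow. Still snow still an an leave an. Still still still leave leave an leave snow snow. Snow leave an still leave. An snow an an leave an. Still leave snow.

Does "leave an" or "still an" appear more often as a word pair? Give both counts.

"leave an" (7 vs 2)

"leave an": 7 occurrences
"still an": 2 occurrences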